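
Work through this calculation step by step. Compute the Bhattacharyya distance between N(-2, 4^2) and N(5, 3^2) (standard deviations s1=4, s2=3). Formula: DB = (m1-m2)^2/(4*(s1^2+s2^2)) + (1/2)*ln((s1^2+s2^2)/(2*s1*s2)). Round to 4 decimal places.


Bhattacharyya distance between two Gaussians:
DB = (m1-m2)^2/(4*(s1^2+s2^2)) + (1/2)*ln((s1^2+s2^2)/(2*s1*s2)).
(m1-m2)^2 = (-7)^2 = 49.
s1^2+s2^2 = 16 + 9 = 25.
term1 = 49/100 = 0.49.
term2 = 0.5*ln(25/24.0) = 0.020411.
DB = 0.49 + 0.020411 = 0.5104

0.5104


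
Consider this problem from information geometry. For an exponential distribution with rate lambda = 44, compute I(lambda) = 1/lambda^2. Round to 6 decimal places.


Fisher information for exponential: I(lambda) = 1/lambda^2.
lambda = 44, lambda^2 = 1936.
I = 1/1936 = 0.000517

0.000517


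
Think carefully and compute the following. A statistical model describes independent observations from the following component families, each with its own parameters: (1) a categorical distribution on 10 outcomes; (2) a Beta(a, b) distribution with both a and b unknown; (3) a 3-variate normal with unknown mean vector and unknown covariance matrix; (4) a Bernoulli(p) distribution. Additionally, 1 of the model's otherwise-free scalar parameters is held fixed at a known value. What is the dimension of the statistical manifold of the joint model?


The dimension of a statistical manifold equals the number of free
(independent) real parameters of the model. For a product of independent
blocks the parameter counts add.
- categorical on 10 outcomes (probabilities sum to 1): 10-1 = 9.
- Beta (a, b): 2.
- 3-variate normal: 3 (mean) + 3*4/2 = 6 (symmetric covariance) = 9.
- Bernoulli (p): 1.
Total = 9 + 2 + 9 + 1 = 21.
1 parameter(s) fixed at known values: 21 - 1 = 20.
Dimension = 20

20


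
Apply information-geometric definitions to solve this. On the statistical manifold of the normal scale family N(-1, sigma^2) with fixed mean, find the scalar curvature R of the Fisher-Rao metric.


This family has a single free parameter, so its statistical manifold
is 1-dimensional. The Riemann curvature tensor of any 1-dimensional
Riemannian manifold vanishes identically, so R = 0.

0


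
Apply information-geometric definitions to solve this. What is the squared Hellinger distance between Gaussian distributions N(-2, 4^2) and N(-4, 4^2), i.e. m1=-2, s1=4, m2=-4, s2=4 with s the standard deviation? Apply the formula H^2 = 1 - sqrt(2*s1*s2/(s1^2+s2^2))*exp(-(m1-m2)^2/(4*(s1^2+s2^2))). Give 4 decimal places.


Squared Hellinger distance for Gaussians:
H^2 = 1 - sqrt(2*s1*s2/(s1^2+s2^2)) * exp(-(m1-m2)^2/(4*(s1^2+s2^2))).
s1^2 = 16, s2^2 = 16, s1^2+s2^2 = 32.
sqrt(2*4*4/(32)) = 1.0.
(m1-m2)^2 = (2)^2 = 4.
exp(-4/(4*32)) = exp(-0.03125) = 0.969233.
H^2 = 1 - 1.0*0.969233 = 0.0308

0.0308


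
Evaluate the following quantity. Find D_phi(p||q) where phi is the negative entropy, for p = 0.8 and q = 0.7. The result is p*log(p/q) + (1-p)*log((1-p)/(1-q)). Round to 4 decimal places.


Bregman divergence with negative entropy generator:
D = p*log(p/q) + (1-p)*log((1-p)/(1-q)).
p = 0.8, q = 0.7.
p*log(p/q) = 0.8*log(0.8/0.7) = 0.106825.
(1-p)*log((1-p)/(1-q)) = 0.2*log(0.2/0.3) = -0.081093.
D = 0.106825 + -0.081093 = 0.0257

0.0257


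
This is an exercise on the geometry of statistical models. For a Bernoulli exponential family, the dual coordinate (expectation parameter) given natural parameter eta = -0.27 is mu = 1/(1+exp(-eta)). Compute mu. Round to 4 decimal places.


Dual coordinate (expectation parameter) for Bernoulli:
mu = 1/(1+exp(-eta)).
eta = -0.27.
exp(-eta) = exp(0.27) = 1.309964.
mu = 1/(1+1.309964) = 0.4329

0.4329


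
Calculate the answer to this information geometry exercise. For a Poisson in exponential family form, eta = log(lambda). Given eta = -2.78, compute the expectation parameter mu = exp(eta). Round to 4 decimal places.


Expectation parameter for Poisson exponential family:
mu = exp(eta).
eta = -2.78.
mu = exp(-2.78) = 0.0620

0.0620


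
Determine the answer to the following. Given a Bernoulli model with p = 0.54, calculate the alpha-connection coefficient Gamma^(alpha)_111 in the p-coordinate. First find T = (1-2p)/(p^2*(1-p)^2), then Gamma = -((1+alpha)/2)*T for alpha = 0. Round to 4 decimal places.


Skewness (Amari-Chentsov) tensor: T = (1-2p)/(p^2*(1-p)^2).
p = 0.54, 1-2p = -0.08, p^2 = 0.2916, (1-p)^2 = 0.2116.
T = -0.08/(0.2916 * 0.2116) = -1.296543.
In the p-coordinate, Gamma^(alpha) = Gamma^(0) - (alpha/2)*T with Gamma^(0) = (1/2)*g'(p) = -T/2,
so Gamma^(alpha) = -((1+alpha)/2)*T.
alpha = 0, -(1+alpha)/2 = -0.5.
Gamma = -0.5 * -1.296543 = 0.6483

0.6483


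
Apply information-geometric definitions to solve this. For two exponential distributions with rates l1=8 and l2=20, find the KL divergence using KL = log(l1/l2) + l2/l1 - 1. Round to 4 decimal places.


KL divergence for exponential family:
KL = log(l1/l2) + l2/l1 - 1.
log(8/20) = -0.916291.
20/8 = 2.5.
KL = -0.916291 + 2.5 - 1 = 0.5837

0.5837


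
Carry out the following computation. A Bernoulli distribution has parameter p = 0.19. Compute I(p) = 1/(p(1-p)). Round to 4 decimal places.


For Bernoulli(p), Fisher information is I(p) = 1/(p*(1-p)).
p = 0.19, 1-p = 0.81.
p*(1-p) = 0.1539.
I(p) = 1/0.1539 = 6.4977

6.4977


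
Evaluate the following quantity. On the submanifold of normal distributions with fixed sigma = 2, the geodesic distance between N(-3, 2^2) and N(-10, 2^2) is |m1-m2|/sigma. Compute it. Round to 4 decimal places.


On the fixed-variance normal subfamily, geodesic distance = |m1-m2|/sigma.
|-3 - -10| = 7.
sigma = 2.
d = 7/2 = 3.5000

3.5000


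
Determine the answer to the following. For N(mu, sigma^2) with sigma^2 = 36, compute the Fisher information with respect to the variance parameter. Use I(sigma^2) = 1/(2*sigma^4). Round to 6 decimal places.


Fisher information for variance: I(sigma^2) = 1/(2*sigma^4).
sigma^2 = 36, so sigma^4 = 1296.
I = 1/(2*1296) = 1/2592 = 0.000386

0.000386


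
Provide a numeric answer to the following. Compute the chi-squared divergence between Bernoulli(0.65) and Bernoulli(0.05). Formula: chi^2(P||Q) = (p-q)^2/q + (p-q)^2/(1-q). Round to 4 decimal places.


Chi-squared divergence between Bernoulli distributions:
chi^2 = (p-q)^2/q + (p-q)^2/(1-q).
p = 0.65, q = 0.05, p-q = 0.6.
(p-q)^2 = 0.36.
term1 = 0.36/0.05 = 7.2.
term2 = 0.36/0.95 = 0.378947.
chi^2 = 7.2 + 0.378947 = 7.5789

7.5789


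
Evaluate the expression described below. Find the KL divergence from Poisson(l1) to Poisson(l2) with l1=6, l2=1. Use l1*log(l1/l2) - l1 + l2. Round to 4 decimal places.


KL divergence for Poisson:
KL = l1*log(l1/l2) - l1 + l2.
l1 = 6, l2 = 1.
log(6/1) = 1.791759.
l1*log(l1/l2) = 6 * 1.791759 = 10.750557.
KL = 10.750557 - 6 + 1 = 5.7506

5.7506


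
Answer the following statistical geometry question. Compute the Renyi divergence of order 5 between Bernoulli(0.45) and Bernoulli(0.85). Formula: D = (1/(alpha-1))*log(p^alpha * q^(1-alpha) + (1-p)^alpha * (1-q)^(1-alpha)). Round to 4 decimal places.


Renyi divergence of order alpha between Bernoulli distributions:
D = (1/(alpha-1))*log(p^alpha * q^(1-alpha) + (1-p)^alpha * (1-q)^(1-alpha)).
alpha = 5, p = 0.45, q = 0.85.
p^alpha * q^(1-alpha) = 0.45^5 * 0.85^-4 = 0.03535.
(1-p)^alpha * (1-q)^(1-alpha) = 0.55^5 * 0.15^-4 = 99.414198.
sum = 0.03535 + 99.414198 = 99.449547.
D = (1/4)*log(99.449547) = 1.1499

1.1499


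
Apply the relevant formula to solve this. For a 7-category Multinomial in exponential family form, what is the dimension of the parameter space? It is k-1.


Exponential family dimension calculation:
For Multinomial with k=7 categories, dim = k-1 = 6.

6


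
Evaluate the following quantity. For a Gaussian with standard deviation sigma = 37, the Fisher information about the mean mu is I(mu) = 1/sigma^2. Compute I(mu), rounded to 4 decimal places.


The Fisher information for the mean of a normal distribution is I(mu) = 1/sigma^2.
sigma = 37, so sigma^2 = 1369.
I(mu) = 1/1369 = 0.0007

0.0007


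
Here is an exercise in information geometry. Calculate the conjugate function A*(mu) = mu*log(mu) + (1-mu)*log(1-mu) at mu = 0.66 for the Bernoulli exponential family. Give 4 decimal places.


Legendre transform for Bernoulli:
A*(mu) = mu*log(mu) + (1-mu)*log(1-mu).
mu = 0.66, 1-mu = 0.34.
mu*log(mu) = 0.66*log(0.66) = -0.27424.
(1-mu)*log(1-mu) = 0.34*log(0.34) = -0.366795.
A* = -0.27424 + -0.366795 = -0.6410

-0.6410


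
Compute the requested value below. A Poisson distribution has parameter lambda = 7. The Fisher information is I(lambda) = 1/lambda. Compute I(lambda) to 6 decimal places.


Fisher information for Poisson: I(lambda) = 1/lambda.
lambda = 7.
I(lambda) = 1/7 = 0.142857

0.142857


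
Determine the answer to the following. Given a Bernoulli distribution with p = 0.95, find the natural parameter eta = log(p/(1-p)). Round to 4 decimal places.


Natural parameter for Bernoulli: eta = log(p/(1-p)).
p = 0.95, 1-p = 0.05.
p/(1-p) = 19.0.
eta = log(19.0) = 2.9444

2.9444


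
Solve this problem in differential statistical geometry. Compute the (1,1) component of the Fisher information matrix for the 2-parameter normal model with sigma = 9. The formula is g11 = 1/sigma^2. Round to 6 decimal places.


For the 2-parameter normal family, the Fisher metric has:
  g11 = 1/sigma^2, g22 = 2/sigma^2.
sigma = 9, sigma^2 = 81.
g11 = 0.012346

0.012346


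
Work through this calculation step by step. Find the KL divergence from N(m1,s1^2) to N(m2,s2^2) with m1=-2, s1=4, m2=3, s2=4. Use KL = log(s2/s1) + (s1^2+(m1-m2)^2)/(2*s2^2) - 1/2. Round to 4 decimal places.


KL divergence between normal distributions:
KL = log(s2/s1) + (s1^2 + (m1-m2)^2)/(2*s2^2) - 1/2.
log(4/4) = 0.0.
(4^2 + (-2-3)^2)/(2*4^2) = (16 + 25)/32 = 1.28125.
KL = 0.0 + 1.28125 - 0.5 = 0.7813

0.7813


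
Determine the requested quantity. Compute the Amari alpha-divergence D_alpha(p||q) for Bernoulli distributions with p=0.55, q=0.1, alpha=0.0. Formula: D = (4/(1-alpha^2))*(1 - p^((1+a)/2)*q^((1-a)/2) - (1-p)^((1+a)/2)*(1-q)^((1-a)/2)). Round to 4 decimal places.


Amari alpha-divergence:
D = (4/(1-alpha^2))*(1 - p^((1+a)/2)*q^((1-a)/2) - (1-p)^((1+a)/2)*(1-q)^((1-a)/2)).
alpha = 0.0, p = 0.55, q = 0.1.
e1 = (1+alpha)/2 = 0.5, e2 = (1-alpha)/2 = 0.5.
t1 = p^e1 * q^e2 = 0.55^0.5 * 0.1^0.5 = 0.234521.
t2 = (1-p)^e1 * (1-q)^e2 = 0.45^0.5 * 0.9^0.5 = 0.636396.
4/(1-alpha^2) = 4.0.
D = 4.0*(1 - 0.234521 - 0.636396) = 0.5163

0.5163


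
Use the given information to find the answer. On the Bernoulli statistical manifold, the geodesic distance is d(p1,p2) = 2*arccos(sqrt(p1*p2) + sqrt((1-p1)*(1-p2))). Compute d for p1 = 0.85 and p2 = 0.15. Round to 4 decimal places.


Geodesic distance on Bernoulli manifold:
d(p1,p2) = 2*arccos(sqrt(p1*p2) + sqrt((1-p1)*(1-p2))).
sqrt(p1*p2) = sqrt(0.85*0.15) = 0.357071.
sqrt((1-p1)*(1-p2)) = sqrt(0.15*0.85) = 0.357071.
arg = 0.357071 + 0.357071 = 0.714143.
d = 2*arccos(0.714143) = 1.5508

1.5508


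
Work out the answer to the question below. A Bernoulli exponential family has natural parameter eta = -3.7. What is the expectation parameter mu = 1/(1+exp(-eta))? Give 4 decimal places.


Dual coordinate (expectation parameter) for Bernoulli:
mu = 1/(1+exp(-eta)).
eta = -3.7.
exp(-eta) = exp(3.7) = 40.447304.
mu = 1/(1+40.447304) = 0.0241

0.0241


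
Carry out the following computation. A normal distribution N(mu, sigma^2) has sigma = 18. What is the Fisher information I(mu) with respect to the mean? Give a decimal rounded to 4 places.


The Fisher information for the mean of a normal distribution is I(mu) = 1/sigma^2.
sigma = 18, so sigma^2 = 324.
I(mu) = 1/324 = 0.0031

0.0031


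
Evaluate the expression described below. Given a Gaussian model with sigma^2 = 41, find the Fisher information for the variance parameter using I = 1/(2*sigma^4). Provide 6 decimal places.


Fisher information for variance: I(sigma^2) = 1/(2*sigma^4).
sigma^2 = 41, so sigma^4 = 1681.
I = 1/(2*1681) = 1/3362 = 0.000297

0.000297


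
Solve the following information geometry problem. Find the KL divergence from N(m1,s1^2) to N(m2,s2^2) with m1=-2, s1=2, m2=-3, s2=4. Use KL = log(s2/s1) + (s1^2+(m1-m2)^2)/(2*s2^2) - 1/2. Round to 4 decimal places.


KL divergence between normal distributions:
KL = log(s2/s1) + (s1^2 + (m1-m2)^2)/(2*s2^2) - 1/2.
log(4/2) = 0.693147.
(2^2 + (-2--3)^2)/(2*4^2) = (4 + 1)/32 = 0.15625.
KL = 0.693147 + 0.15625 - 0.5 = 0.3494

0.3494


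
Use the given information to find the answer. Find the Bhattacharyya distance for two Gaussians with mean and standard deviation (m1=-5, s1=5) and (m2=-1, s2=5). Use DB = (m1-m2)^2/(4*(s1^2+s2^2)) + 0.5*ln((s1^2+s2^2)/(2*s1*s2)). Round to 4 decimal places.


Bhattacharyya distance between two Gaussians:
DB = (m1-m2)^2/(4*(s1^2+s2^2)) + (1/2)*ln((s1^2+s2^2)/(2*s1*s2)).
(m1-m2)^2 = (-4)^2 = 16.
s1^2+s2^2 = 25 + 25 = 50.
term1 = 16/200 = 0.08.
term2 = 0.5*ln(50/50.0) = 0.0.
DB = 0.08 + 0.0 = 0.0800

0.0800


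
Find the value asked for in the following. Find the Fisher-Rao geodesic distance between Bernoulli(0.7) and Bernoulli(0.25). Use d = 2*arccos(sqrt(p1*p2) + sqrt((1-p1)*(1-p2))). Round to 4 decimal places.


Geodesic distance on Bernoulli manifold:
d(p1,p2) = 2*arccos(sqrt(p1*p2) + sqrt((1-p1)*(1-p2))).
sqrt(p1*p2) = sqrt(0.7*0.25) = 0.41833.
sqrt((1-p1)*(1-p2)) = sqrt(0.3*0.75) = 0.474342.
arg = 0.41833 + 0.474342 = 0.892672.
d = 2*arccos(0.892672) = 0.9351

0.9351


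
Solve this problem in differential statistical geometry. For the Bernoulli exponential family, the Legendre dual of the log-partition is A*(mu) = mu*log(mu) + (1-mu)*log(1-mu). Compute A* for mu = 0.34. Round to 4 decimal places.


Legendre transform for Bernoulli:
A*(mu) = mu*log(mu) + (1-mu)*log(1-mu).
mu = 0.34, 1-mu = 0.66.
mu*log(mu) = 0.34*log(0.34) = -0.366795.
(1-mu)*log(1-mu) = 0.66*log(0.66) = -0.27424.
A* = -0.366795 + -0.27424 = -0.6410

-0.6410


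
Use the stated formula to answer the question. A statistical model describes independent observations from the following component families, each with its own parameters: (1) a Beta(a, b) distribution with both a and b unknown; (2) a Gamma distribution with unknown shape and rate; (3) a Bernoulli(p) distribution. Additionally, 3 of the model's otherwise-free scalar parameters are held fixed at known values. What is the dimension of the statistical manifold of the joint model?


The dimension of a statistical manifold equals the number of free
(independent) real parameters of the model. For a product of independent
blocks the parameter counts add.
- Beta (a, b): 2.
- Gamma (shape, rate): 2.
- Bernoulli (p): 1.
Total = 2 + 2 + 1 = 5.
3 parameter(s) fixed at known values: 5 - 3 = 2.
Dimension = 2

2


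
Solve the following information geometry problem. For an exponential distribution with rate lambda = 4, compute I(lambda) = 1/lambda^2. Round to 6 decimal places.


Fisher information for exponential: I(lambda) = 1/lambda^2.
lambda = 4, lambda^2 = 16.
I = 1/16 = 0.062500

0.062500


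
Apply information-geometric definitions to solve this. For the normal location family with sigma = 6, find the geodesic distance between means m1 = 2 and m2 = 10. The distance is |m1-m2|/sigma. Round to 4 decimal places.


On the fixed-variance normal subfamily, geodesic distance = |m1-m2|/sigma.
|2 - 10| = 8.
sigma = 6.
d = 8/6 = 1.3333

1.3333


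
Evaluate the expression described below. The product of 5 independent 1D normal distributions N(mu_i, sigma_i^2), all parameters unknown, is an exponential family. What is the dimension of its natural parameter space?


Exponential family dimension calculation:
Each univariate normal has two natural parameters (mu/sigma^2 and -1/(2 sigma^2)).
With 5 independent components, dim = 2 * 5 = 10.

10


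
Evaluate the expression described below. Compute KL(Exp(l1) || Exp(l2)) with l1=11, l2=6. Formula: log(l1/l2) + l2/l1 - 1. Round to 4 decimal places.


KL divergence for exponential family:
KL = log(l1/l2) + l2/l1 - 1.
log(11/6) = 0.606136.
6/11 = 0.545455.
KL = 0.606136 + 0.545455 - 1 = 0.1516

0.1516


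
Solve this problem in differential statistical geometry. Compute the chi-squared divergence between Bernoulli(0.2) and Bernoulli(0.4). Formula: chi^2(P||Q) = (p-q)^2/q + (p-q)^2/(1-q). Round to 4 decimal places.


Chi-squared divergence between Bernoulli distributions:
chi^2 = (p-q)^2/q + (p-q)^2/(1-q).
p = 0.2, q = 0.4, p-q = -0.2.
(p-q)^2 = 0.04.
term1 = 0.04/0.4 = 0.1.
term2 = 0.04/0.6 = 0.066667.
chi^2 = 0.1 + 0.066667 = 0.1667

0.1667


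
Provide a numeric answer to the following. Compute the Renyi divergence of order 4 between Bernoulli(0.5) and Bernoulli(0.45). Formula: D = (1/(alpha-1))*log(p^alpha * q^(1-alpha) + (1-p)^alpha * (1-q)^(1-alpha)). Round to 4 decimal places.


Renyi divergence of order alpha between Bernoulli distributions:
D = (1/(alpha-1))*log(p^alpha * q^(1-alpha) + (1-p)^alpha * (1-q)^(1-alpha)).
alpha = 4, p = 0.5, q = 0.45.
p^alpha * q^(1-alpha) = 0.5^4 * 0.45^-3 = 0.685871.
(1-p)^alpha * (1-q)^(1-alpha) = 0.5^4 * 0.55^-3 = 0.375657.
sum = 0.685871 + 0.375657 = 1.061528.
D = (1/3)*log(1.061528) = 0.0199

0.0199


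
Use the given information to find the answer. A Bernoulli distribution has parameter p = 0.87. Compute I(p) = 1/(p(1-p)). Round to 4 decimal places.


For Bernoulli(p), Fisher information is I(p) = 1/(p*(1-p)).
p = 0.87, 1-p = 0.13.
p*(1-p) = 0.1131.
I(p) = 1/0.1131 = 8.8417

8.8417


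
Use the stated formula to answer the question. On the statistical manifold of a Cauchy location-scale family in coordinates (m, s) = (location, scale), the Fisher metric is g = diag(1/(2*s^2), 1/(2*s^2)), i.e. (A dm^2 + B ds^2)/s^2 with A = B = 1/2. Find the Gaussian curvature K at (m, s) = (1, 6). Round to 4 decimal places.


The metric has the form g = (A dm^2 + B ds^2)/s^2 with A = 1/2, B = 1/2.
Substitute u = sqrt(A/B)*m: g = B*(du^2 + ds^2)/s^2, i.e. B times the
Poincare upper half-plane metric, which has constant Gaussian curvature -1.
Scaling a 2D metric by a constant c divides the Gaussian curvature by c,
so K = -1/B = -1/(1/2) = -2.0000 everywhere (the point (m, s) = (1, 6) is irrelevant:
the curvature is constant).
The requested Gaussian curvature is K = -2.0000.

-2.0000


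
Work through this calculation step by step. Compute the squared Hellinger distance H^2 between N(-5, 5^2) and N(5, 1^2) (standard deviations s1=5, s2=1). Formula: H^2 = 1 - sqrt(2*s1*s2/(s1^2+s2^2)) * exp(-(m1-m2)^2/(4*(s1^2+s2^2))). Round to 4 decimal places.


Squared Hellinger distance for Gaussians:
H^2 = 1 - sqrt(2*s1*s2/(s1^2+s2^2)) * exp(-(m1-m2)^2/(4*(s1^2+s2^2))).
s1^2 = 25, s2^2 = 1, s1^2+s2^2 = 26.
sqrt(2*5*1/(26)) = 0.620174.
(m1-m2)^2 = (-10)^2 = 100.
exp(-100/(4*26)) = exp(-0.961538) = 0.382304.
H^2 = 1 - 0.620174*0.382304 = 0.7629

0.7629


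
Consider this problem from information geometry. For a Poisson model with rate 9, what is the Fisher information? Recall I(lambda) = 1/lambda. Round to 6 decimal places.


Fisher information for Poisson: I(lambda) = 1/lambda.
lambda = 9.
I(lambda) = 1/9 = 0.111111

0.111111


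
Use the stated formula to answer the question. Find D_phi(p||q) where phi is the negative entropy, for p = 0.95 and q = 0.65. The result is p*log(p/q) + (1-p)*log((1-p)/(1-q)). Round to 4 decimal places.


Bregman divergence with negative entropy generator:
D = p*log(p/q) + (1-p)*log((1-p)/(1-q)).
p = 0.95, q = 0.65.
p*log(p/q) = 0.95*log(0.95/0.65) = 0.360515.
(1-p)*log((1-p)/(1-q)) = 0.05*log(0.05/0.35) = -0.097296.
D = 0.360515 + -0.097296 = 0.2632

0.2632


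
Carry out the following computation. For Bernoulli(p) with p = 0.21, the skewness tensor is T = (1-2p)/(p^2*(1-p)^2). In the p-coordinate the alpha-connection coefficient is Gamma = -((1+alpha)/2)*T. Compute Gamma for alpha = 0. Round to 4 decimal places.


Skewness (Amari-Chentsov) tensor: T = (1-2p)/(p^2*(1-p)^2).
p = 0.21, 1-2p = 0.58, p^2 = 0.0441, (1-p)^2 = 0.6241.
T = 0.58/(0.0441 * 0.6241) = 21.07343.
In the p-coordinate, Gamma^(alpha) = Gamma^(0) - (alpha/2)*T with Gamma^(0) = (1/2)*g'(p) = -T/2,
so Gamma^(alpha) = -((1+alpha)/2)*T.
alpha = 0, -(1+alpha)/2 = -0.5.
Gamma = -0.5 * 21.07343 = -10.5367

-10.5367


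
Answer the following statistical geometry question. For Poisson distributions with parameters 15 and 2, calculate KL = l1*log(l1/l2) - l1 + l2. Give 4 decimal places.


KL divergence for Poisson:
KL = l1*log(l1/l2) - l1 + l2.
l1 = 15, l2 = 2.
log(15/2) = 2.014903.
l1*log(l1/l2) = 15 * 2.014903 = 30.223545.
KL = 30.223545 - 15 + 2 = 17.2235

17.2235


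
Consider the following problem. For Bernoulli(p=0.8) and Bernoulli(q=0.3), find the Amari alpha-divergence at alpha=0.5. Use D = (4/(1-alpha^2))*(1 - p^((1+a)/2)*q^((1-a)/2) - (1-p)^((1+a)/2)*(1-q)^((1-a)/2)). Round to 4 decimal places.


Amari alpha-divergence:
D = (4/(1-alpha^2))*(1 - p^((1+a)/2)*q^((1-a)/2) - (1-p)^((1+a)/2)*(1-q)^((1-a)/2)).
alpha = 0.5, p = 0.8, q = 0.3.
e1 = (1+alpha)/2 = 0.75, e2 = (1-alpha)/2 = 0.25.
t1 = p^e1 * q^e2 = 0.8^0.75 * 0.3^0.25 = 0.626034.
t2 = (1-p)^e1 * (1-q)^e2 = 0.2^0.75 * 0.7^0.25 = 0.273556.
4/(1-alpha^2) = 5.333333.
D = 5.333333*(1 - 0.626034 - 0.273556) = 0.5355

0.5355


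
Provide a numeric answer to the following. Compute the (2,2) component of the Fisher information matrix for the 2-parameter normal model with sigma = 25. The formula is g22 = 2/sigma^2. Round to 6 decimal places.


For the 2-parameter normal family, the Fisher metric has:
  g11 = 1/sigma^2, g22 = 2/sigma^2.
sigma = 25, sigma^2 = 625.
g22 = 0.003200

0.003200


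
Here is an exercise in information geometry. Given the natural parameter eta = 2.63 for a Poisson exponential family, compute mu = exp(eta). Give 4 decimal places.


Expectation parameter for Poisson exponential family:
mu = exp(eta).
eta = 2.63.
mu = exp(2.63) = 13.8738

13.8738


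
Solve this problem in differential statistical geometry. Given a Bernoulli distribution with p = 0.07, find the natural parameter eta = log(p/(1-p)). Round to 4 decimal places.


Natural parameter for Bernoulli: eta = log(p/(1-p)).
p = 0.07, 1-p = 0.93.
p/(1-p) = 0.075269.
eta = log(0.075269) = -2.5867

-2.5867


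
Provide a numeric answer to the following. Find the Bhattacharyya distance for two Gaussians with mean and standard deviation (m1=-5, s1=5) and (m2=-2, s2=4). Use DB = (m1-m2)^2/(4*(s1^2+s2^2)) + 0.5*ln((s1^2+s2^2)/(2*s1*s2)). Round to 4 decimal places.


Bhattacharyya distance between two Gaussians:
DB = (m1-m2)^2/(4*(s1^2+s2^2)) + (1/2)*ln((s1^2+s2^2)/(2*s1*s2)).
(m1-m2)^2 = (-3)^2 = 9.
s1^2+s2^2 = 25 + 16 = 41.
term1 = 9/164 = 0.054878.
term2 = 0.5*ln(41/40.0) = 0.012346.
DB = 0.054878 + 0.012346 = 0.0672

0.0672


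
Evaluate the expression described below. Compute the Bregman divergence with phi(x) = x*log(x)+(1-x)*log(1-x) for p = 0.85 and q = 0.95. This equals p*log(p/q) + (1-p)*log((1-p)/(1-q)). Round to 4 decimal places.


Bregman divergence with negative entropy generator:
D = p*log(p/q) + (1-p)*log((1-p)/(1-q)).
p = 0.85, q = 0.95.
p*log(p/q) = 0.85*log(0.85/0.95) = -0.094542.
(1-p)*log((1-p)/(1-q)) = 0.15*log(0.15/0.05) = 0.164792.
D = -0.094542 + 0.164792 = 0.0703

0.0703


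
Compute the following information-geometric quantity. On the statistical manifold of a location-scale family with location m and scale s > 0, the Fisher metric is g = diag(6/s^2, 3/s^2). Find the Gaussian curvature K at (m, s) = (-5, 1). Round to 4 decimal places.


The metric has the form g = (A dm^2 + B ds^2)/s^2 with A = 6, B = 3.
Substitute u = sqrt(A/B)*m: g = B*(du^2 + ds^2)/s^2, i.e. B times the
Poincare upper half-plane metric, which has constant Gaussian curvature -1.
Scaling a 2D metric by a constant c divides the Gaussian curvature by c,
so K = -1/B = -1/(3) = -0.3333 everywhere (the point (m, s) = (-5, 1) is irrelevant:
the curvature is constant).
The requested Gaussian curvature is K = -0.3333.

-0.3333


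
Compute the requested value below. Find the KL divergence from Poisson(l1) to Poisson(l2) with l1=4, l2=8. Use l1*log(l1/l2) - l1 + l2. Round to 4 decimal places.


KL divergence for Poisson:
KL = l1*log(l1/l2) - l1 + l2.
l1 = 4, l2 = 8.
log(4/8) = -0.693147.
l1*log(l1/l2) = 4 * -0.693147 = -2.772589.
KL = -2.772589 - 4 + 8 = 1.2274

1.2274


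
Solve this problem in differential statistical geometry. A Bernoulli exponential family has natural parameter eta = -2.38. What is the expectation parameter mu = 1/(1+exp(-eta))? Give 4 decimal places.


Dual coordinate (expectation parameter) for Bernoulli:
mu = 1/(1+exp(-eta)).
eta = -2.38.
exp(-eta) = exp(2.38) = 10.804903.
mu = 1/(1+10.804903) = 0.0847

0.0847


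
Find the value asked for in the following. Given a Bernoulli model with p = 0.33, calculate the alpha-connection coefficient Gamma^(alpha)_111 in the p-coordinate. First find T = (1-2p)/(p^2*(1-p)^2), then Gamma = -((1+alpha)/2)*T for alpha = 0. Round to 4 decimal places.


Skewness (Amari-Chentsov) tensor: T = (1-2p)/(p^2*(1-p)^2).
p = 0.33, 1-2p = 0.34, p^2 = 0.1089, (1-p)^2 = 0.4489.
T = 0.34/(0.1089 * 0.4489) = 6.955069.
In the p-coordinate, Gamma^(alpha) = Gamma^(0) - (alpha/2)*T with Gamma^(0) = (1/2)*g'(p) = -T/2,
so Gamma^(alpha) = -((1+alpha)/2)*T.
alpha = 0, -(1+alpha)/2 = -0.5.
Gamma = -0.5 * 6.955069 = -3.4775

-3.4775


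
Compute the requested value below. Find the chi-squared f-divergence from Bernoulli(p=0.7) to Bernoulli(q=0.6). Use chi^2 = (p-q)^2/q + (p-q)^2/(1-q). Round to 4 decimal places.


Chi-squared divergence between Bernoulli distributions:
chi^2 = (p-q)^2/q + (p-q)^2/(1-q).
p = 0.7, q = 0.6, p-q = 0.1.
(p-q)^2 = 0.01.
term1 = 0.01/0.6 = 0.016667.
term2 = 0.01/0.4 = 0.025.
chi^2 = 0.016667 + 0.025 = 0.0417

0.0417


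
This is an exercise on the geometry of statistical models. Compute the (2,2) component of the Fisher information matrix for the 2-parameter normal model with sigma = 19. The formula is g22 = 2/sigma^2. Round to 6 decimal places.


For the 2-parameter normal family, the Fisher metric has:
  g11 = 1/sigma^2, g22 = 2/sigma^2.
sigma = 19, sigma^2 = 361.
g22 = 0.005540

0.005540


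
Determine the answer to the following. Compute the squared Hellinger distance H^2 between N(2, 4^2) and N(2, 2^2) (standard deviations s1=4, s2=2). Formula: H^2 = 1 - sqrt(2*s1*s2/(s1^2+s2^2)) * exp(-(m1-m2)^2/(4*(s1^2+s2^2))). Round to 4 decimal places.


Squared Hellinger distance for Gaussians:
H^2 = 1 - sqrt(2*s1*s2/(s1^2+s2^2)) * exp(-(m1-m2)^2/(4*(s1^2+s2^2))).
s1^2 = 16, s2^2 = 4, s1^2+s2^2 = 20.
sqrt(2*4*2/(20)) = 0.894427.
(m1-m2)^2 = (0)^2 = 0.
exp(-0/(4*20)) = exp(0.0) = 1.0.
H^2 = 1 - 0.894427*1.0 = 0.1056

0.1056


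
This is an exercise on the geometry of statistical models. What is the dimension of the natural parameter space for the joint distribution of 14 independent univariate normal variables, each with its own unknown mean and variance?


Exponential family dimension calculation:
Each univariate normal has two natural parameters (mu/sigma^2 and -1/(2 sigma^2)).
With 14 independent components, dim = 2 * 14 = 28.

28


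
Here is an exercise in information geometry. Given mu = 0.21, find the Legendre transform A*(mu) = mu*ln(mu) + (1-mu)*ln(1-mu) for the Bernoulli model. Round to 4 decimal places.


Legendre transform for Bernoulli:
A*(mu) = mu*log(mu) + (1-mu)*log(1-mu).
mu = 0.21, 1-mu = 0.79.
mu*log(mu) = 0.21*log(0.21) = -0.327736.
(1-mu)*log(1-mu) = 0.79*log(0.79) = -0.186221.
A* = -0.327736 + -0.186221 = -0.5140

-0.5140


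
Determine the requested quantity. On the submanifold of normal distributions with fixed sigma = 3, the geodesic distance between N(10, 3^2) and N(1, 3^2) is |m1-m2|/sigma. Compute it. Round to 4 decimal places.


On the fixed-variance normal subfamily, geodesic distance = |m1-m2|/sigma.
|10 - 1| = 9.
sigma = 3.
d = 9/3 = 3.0000

3.0000


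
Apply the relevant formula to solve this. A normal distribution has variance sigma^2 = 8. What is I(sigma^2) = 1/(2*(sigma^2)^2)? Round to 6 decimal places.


Fisher information for variance: I(sigma^2) = 1/(2*sigma^4).
sigma^2 = 8, so sigma^4 = 64.
I = 1/(2*64) = 1/128 = 0.007813

0.007813


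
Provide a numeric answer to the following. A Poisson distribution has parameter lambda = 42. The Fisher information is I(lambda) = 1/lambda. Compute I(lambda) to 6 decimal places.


Fisher information for Poisson: I(lambda) = 1/lambda.
lambda = 42.
I(lambda) = 1/42 = 0.023810

0.023810


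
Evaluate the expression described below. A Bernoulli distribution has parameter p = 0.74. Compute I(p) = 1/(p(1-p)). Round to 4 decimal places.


For Bernoulli(p), Fisher information is I(p) = 1/(p*(1-p)).
p = 0.74, 1-p = 0.26.
p*(1-p) = 0.1924.
I(p) = 1/0.1924 = 5.1975

5.1975


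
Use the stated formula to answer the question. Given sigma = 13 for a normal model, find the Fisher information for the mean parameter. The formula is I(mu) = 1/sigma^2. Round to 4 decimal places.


The Fisher information for the mean of a normal distribution is I(mu) = 1/sigma^2.
sigma = 13, so sigma^2 = 169.
I(mu) = 1/169 = 0.0059

0.0059


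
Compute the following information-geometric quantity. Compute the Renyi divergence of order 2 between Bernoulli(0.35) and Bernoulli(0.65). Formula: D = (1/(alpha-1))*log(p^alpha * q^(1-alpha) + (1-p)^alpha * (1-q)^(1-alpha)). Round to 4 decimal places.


Renyi divergence of order alpha between Bernoulli distributions:
D = (1/(alpha-1))*log(p^alpha * q^(1-alpha) + (1-p)^alpha * (1-q)^(1-alpha)).
alpha = 2, p = 0.35, q = 0.65.
p^alpha * q^(1-alpha) = 0.35^2 * 0.65^-1 = 0.188462.
(1-p)^alpha * (1-q)^(1-alpha) = 0.65^2 * 0.35^-1 = 1.207143.
sum = 0.188462 + 1.207143 = 1.395604.
D = (1/1)*log(1.395604) = 0.3333

0.3333


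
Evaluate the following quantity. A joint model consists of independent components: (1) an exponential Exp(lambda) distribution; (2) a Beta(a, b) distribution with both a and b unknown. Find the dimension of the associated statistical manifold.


The dimension of a statistical manifold equals the number of free
(independent) real parameters of the model. For a product of independent
blocks the parameter counts add.
- exponential (lambda): 1.
- Beta (a, b): 2.
Total = 1 + 2 = 3.
Dimension = 3

3


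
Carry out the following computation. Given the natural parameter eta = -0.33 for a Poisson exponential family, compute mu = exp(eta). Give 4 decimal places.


Expectation parameter for Poisson exponential family:
mu = exp(eta).
eta = -0.33.
mu = exp(-0.33) = 0.7189

0.7189


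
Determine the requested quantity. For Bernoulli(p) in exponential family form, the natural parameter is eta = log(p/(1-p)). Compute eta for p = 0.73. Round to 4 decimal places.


Natural parameter for Bernoulli: eta = log(p/(1-p)).
p = 0.73, 1-p = 0.27.
p/(1-p) = 2.703704.
eta = log(2.703704) = 0.9946

0.9946


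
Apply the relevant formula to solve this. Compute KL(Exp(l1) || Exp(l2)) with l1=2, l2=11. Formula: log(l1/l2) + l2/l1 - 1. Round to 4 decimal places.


KL divergence for exponential family:
KL = log(l1/l2) + l2/l1 - 1.
log(2/11) = -1.704748.
11/2 = 5.5.
KL = -1.704748 + 5.5 - 1 = 2.7953

2.7953


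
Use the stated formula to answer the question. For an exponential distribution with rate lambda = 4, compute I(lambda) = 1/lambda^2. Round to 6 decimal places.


Fisher information for exponential: I(lambda) = 1/lambda^2.
lambda = 4, lambda^2 = 16.
I = 1/16 = 0.062500

0.062500


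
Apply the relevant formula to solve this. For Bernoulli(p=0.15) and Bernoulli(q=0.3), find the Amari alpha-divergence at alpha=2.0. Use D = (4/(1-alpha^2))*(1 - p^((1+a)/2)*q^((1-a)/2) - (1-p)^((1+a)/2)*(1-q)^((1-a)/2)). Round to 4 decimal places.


Amari alpha-divergence:
D = (4/(1-alpha^2))*(1 - p^((1+a)/2)*q^((1-a)/2) - (1-p)^((1+a)/2)*(1-q)^((1-a)/2)).
alpha = 2.0, p = 0.15, q = 0.3.
e1 = (1+alpha)/2 = 1.5, e2 = (1-alpha)/2 = -0.5.
t1 = p^e1 * q^e2 = 0.15^1.5 * 0.3^-0.5 = 0.106066.
t2 = (1-p)^e1 * (1-q)^e2 = 0.85^1.5 * 0.7^-0.5 = 0.936654.
4/(1-alpha^2) = -1.333333.
D = -1.333333*(1 - 0.106066 - 0.936654) = 0.0570

0.0570


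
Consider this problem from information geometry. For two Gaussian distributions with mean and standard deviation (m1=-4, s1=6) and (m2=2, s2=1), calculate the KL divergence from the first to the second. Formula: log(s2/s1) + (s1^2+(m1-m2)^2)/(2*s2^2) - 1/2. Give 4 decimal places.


KL divergence between normal distributions:
KL = log(s2/s1) + (s1^2 + (m1-m2)^2)/(2*s2^2) - 1/2.
log(1/6) = -1.791759.
(6^2 + (-4-2)^2)/(2*1^2) = (36 + 36)/2 = 36.0.
KL = -1.791759 + 36.0 - 0.5 = 33.7082

33.7082


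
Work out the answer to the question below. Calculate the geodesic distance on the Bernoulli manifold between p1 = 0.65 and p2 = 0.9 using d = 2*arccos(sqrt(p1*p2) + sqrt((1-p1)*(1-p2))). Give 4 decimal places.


Geodesic distance on Bernoulli manifold:
d(p1,p2) = 2*arccos(sqrt(p1*p2) + sqrt((1-p1)*(1-p2))).
sqrt(p1*p2) = sqrt(0.65*0.9) = 0.764853.
sqrt((1-p1)*(1-p2)) = sqrt(0.35*0.1) = 0.187083.
arg = 0.764853 + 0.187083 = 0.951936.
d = 2*arccos(0.951936) = 0.6226

0.6226


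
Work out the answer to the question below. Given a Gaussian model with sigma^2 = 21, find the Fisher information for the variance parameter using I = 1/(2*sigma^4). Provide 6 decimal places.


Fisher information for variance: I(sigma^2) = 1/(2*sigma^4).
sigma^2 = 21, so sigma^4 = 441.
I = 1/(2*441) = 1/882 = 0.001134

0.001134


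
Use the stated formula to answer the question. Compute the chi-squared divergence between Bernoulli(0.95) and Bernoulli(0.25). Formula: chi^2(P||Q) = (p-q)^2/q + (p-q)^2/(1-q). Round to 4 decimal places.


Chi-squared divergence between Bernoulli distributions:
chi^2 = (p-q)^2/q + (p-q)^2/(1-q).
p = 0.95, q = 0.25, p-q = 0.7.
(p-q)^2 = 0.49.
term1 = 0.49/0.25 = 1.96.
term2 = 0.49/0.75 = 0.653333.
chi^2 = 1.96 + 0.653333 = 2.6133

2.6133


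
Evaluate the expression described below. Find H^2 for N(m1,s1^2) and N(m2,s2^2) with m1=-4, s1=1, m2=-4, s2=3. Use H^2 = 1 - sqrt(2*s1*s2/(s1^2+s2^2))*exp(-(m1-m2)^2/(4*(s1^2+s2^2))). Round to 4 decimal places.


Squared Hellinger distance for Gaussians:
H^2 = 1 - sqrt(2*s1*s2/(s1^2+s2^2)) * exp(-(m1-m2)^2/(4*(s1^2+s2^2))).
s1^2 = 1, s2^2 = 9, s1^2+s2^2 = 10.
sqrt(2*1*3/(10)) = 0.774597.
(m1-m2)^2 = (0)^2 = 0.
exp(-0/(4*10)) = exp(0.0) = 1.0.
H^2 = 1 - 0.774597*1.0 = 0.2254

0.2254


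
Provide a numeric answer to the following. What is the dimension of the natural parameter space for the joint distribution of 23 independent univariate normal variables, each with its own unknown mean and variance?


Exponential family dimension calculation:
Each univariate normal has two natural parameters (mu/sigma^2 and -1/(2 sigma^2)).
With 23 independent components, dim = 2 * 23 = 46.

46


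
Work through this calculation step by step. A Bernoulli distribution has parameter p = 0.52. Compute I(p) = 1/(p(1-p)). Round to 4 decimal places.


For Bernoulli(p), Fisher information is I(p) = 1/(p*(1-p)).
p = 0.52, 1-p = 0.48.
p*(1-p) = 0.2496.
I(p) = 1/0.2496 = 4.0064

4.0064


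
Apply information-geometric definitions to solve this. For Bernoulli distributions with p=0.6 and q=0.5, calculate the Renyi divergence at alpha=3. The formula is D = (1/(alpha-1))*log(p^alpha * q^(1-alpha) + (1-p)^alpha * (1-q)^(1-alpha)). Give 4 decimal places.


Renyi divergence of order alpha between Bernoulli distributions:
D = (1/(alpha-1))*log(p^alpha * q^(1-alpha) + (1-p)^alpha * (1-q)^(1-alpha)).
alpha = 3, p = 0.6, q = 0.5.
p^alpha * q^(1-alpha) = 0.6^3 * 0.5^-2 = 0.864.
(1-p)^alpha * (1-q)^(1-alpha) = 0.4^3 * 0.5^-2 = 0.256.
sum = 0.864 + 0.256 = 1.12.
D = (1/2)*log(1.12) = 0.0567

0.0567


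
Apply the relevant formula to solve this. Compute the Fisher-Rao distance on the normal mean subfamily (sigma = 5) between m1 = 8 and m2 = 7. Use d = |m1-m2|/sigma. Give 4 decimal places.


On the fixed-variance normal subfamily, geodesic distance = |m1-m2|/sigma.
|8 - 7| = 1.
sigma = 5.
d = 1/5 = 0.2000

0.2000


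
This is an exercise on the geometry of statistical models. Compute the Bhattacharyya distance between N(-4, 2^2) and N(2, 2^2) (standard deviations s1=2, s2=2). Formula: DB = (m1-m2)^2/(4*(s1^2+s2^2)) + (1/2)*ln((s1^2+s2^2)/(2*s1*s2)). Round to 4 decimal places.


Bhattacharyya distance between two Gaussians:
DB = (m1-m2)^2/(4*(s1^2+s2^2)) + (1/2)*ln((s1^2+s2^2)/(2*s1*s2)).
(m1-m2)^2 = (-6)^2 = 36.
s1^2+s2^2 = 4 + 4 = 8.
term1 = 36/32 = 1.125.
term2 = 0.5*ln(8/8.0) = 0.0.
DB = 1.125 + 0.0 = 1.1250

1.1250


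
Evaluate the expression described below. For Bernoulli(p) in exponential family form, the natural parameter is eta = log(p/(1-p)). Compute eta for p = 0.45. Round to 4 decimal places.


Natural parameter for Bernoulli: eta = log(p/(1-p)).
p = 0.45, 1-p = 0.55.
p/(1-p) = 0.818182.
eta = log(0.818182) = -0.2007

-0.2007


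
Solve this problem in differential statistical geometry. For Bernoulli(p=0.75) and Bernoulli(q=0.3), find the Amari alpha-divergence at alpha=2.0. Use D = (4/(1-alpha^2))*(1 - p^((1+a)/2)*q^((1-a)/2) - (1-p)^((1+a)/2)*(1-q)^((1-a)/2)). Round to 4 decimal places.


Amari alpha-divergence:
D = (4/(1-alpha^2))*(1 - p^((1+a)/2)*q^((1-a)/2) - (1-p)^((1+a)/2)*(1-q)^((1-a)/2)).
alpha = 2.0, p = 0.75, q = 0.3.
e1 = (1+alpha)/2 = 1.5, e2 = (1-alpha)/2 = -0.5.
t1 = p^e1 * q^e2 = 0.75^1.5 * 0.3^-0.5 = 1.185854.
t2 = (1-p)^e1 * (1-q)^e2 = 0.25^1.5 * 0.7^-0.5 = 0.149404.
4/(1-alpha^2) = -1.333333.
D = -1.333333*(1 - 1.185854 - 0.149404) = 0.4470

0.4470


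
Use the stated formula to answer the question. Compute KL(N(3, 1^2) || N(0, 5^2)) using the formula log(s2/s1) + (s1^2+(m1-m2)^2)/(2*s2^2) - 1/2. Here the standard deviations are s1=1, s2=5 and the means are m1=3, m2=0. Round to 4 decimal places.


KL divergence between normal distributions:
KL = log(s2/s1) + (s1^2 + (m1-m2)^2)/(2*s2^2) - 1/2.
log(5/1) = 1.609438.
(1^2 + (3-0)^2)/(2*5^2) = (1 + 9)/50 = 0.2.
KL = 1.609438 + 0.2 - 0.5 = 1.3094

1.3094


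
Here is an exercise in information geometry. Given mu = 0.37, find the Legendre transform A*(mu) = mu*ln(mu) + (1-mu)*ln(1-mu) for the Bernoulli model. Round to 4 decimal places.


Legendre transform for Bernoulli:
A*(mu) = mu*log(mu) + (1-mu)*log(1-mu).
mu = 0.37, 1-mu = 0.63.
mu*log(mu) = 0.37*log(0.37) = -0.367873.
(1-mu)*log(1-mu) = 0.63*log(0.63) = -0.291082.
A* = -0.367873 + -0.291082 = -0.6590

-0.6590


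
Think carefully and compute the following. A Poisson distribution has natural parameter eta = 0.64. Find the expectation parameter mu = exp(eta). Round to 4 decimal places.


Expectation parameter for Poisson exponential family:
mu = exp(eta).
eta = 0.64.
mu = exp(0.64) = 1.8965

1.8965


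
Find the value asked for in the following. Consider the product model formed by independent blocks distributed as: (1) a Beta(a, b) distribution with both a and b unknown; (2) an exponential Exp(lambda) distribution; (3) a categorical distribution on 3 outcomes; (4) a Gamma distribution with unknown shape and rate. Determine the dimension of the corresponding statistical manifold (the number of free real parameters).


The dimension of a statistical manifold equals the number of free
(independent) real parameters of the model. For a product of independent
blocks the parameter counts add.
- Beta (a, b): 2.
- exponential (lambda): 1.
- categorical on 3 outcomes (probabilities sum to 1): 3-1 = 2.
- Gamma (shape, rate): 2.
Total = 2 + 1 + 2 + 2 = 7.
Dimension = 7

7


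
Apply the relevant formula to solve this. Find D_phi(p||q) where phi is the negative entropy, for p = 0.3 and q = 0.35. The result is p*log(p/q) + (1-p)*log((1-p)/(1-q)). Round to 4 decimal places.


Bregman divergence with negative entropy generator:
D = p*log(p/q) + (1-p)*log((1-p)/(1-q)).
p = 0.3, q = 0.35.
p*log(p/q) = 0.3*log(0.3/0.35) = -0.046245.
(1-p)*log((1-p)/(1-q)) = 0.7*log(0.7/0.65) = 0.051876.
D = -0.046245 + 0.051876 = 0.0056

0.0056


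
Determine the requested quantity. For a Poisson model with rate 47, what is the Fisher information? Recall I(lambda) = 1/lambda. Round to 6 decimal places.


Fisher information for Poisson: I(lambda) = 1/lambda.
lambda = 47.
I(lambda) = 1/47 = 0.021277

0.021277
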